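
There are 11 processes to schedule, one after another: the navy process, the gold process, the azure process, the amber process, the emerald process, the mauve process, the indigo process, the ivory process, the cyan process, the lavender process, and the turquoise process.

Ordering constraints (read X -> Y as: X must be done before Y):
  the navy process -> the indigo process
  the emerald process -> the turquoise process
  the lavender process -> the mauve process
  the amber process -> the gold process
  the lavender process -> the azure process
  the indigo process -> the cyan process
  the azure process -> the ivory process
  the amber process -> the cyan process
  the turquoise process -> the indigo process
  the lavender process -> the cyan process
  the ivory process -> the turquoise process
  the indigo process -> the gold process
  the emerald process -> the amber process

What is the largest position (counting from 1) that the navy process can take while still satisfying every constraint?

The processes that are forced after the navy process, directly or by a chain of constraints, are the gold process, the indigo process, the cyan process. That's 3 processes.
With 3 mandatory successors out of 11 processes total, the latest slot for the navy process is 11−3 = 8, and it's reachable by doing all non-successors before the navy process.

8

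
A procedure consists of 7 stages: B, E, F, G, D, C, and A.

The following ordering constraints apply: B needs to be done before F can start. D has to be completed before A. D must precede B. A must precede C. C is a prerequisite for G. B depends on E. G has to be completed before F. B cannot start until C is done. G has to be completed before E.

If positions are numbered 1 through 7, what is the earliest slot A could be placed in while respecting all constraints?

The only stage forced before A (directly or transitively) is D.
So at minimum 1 stage comes before A, putting A no earlier than position 2. That position is achievable by scheduling exactly that predecessor first.

2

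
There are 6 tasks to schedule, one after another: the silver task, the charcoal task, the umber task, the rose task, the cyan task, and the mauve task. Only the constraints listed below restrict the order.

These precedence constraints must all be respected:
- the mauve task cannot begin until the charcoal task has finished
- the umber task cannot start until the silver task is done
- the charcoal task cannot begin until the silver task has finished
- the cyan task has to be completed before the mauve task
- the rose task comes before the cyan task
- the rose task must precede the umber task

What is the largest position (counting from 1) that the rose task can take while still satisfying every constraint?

Following every chain forward from the rose task, the tasks that must come later are the umber task, the cyan task, the mauve task — 3 of them.
With 3 mandatory successors out of 6 tasks total, the latest slot for the rose task is 6−3 = 3, and it's reachable by doing all non-successors before the rose task.

3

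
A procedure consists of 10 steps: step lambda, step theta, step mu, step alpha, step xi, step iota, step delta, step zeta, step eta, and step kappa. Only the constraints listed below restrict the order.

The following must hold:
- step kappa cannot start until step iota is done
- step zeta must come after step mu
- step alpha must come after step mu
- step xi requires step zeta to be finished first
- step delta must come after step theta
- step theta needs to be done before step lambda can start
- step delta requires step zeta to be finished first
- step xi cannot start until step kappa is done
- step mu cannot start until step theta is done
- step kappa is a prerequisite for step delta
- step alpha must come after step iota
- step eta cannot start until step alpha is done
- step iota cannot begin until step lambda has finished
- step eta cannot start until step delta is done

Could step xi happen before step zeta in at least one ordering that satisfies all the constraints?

The constraints give a chain step zeta → step xi, which forces step zeta before step xi.
Hence step xi can never be scheduled before step zeta.

No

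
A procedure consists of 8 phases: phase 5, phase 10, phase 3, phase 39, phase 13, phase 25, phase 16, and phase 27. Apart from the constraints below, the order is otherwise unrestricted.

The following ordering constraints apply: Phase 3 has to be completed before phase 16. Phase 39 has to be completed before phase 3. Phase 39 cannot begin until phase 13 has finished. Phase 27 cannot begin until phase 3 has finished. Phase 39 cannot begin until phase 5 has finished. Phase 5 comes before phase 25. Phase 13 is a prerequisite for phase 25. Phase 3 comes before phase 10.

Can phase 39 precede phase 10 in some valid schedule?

Yes

The constraints force phase 39 before phase 10, so yes — every valid ordering has phase 39 earlier.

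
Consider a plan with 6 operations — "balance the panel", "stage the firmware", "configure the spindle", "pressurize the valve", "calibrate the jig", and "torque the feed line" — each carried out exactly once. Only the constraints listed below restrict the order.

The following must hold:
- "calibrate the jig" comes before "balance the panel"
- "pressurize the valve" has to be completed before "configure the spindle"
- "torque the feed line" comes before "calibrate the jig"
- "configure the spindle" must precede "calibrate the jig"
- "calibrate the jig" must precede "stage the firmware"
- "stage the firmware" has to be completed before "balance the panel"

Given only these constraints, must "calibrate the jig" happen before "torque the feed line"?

The constraints actually force "torque the feed line" before "calibrate the jig" (via "torque the feed line" → "calibrate the jig"), not the other way around.
So "calibrate the jig" does not have to come before "torque the feed line" — it cannot.

No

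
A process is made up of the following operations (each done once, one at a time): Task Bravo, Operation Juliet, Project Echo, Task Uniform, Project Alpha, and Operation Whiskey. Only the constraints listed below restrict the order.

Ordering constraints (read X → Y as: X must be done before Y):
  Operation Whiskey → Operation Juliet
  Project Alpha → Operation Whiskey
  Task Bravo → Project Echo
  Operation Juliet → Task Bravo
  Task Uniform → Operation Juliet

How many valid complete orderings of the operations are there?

2 operations have no prerequisites (Task Uniform, Project Alpha), so any of them could come first.
Counting all ways to extend the partial order to a total order gives 3.

3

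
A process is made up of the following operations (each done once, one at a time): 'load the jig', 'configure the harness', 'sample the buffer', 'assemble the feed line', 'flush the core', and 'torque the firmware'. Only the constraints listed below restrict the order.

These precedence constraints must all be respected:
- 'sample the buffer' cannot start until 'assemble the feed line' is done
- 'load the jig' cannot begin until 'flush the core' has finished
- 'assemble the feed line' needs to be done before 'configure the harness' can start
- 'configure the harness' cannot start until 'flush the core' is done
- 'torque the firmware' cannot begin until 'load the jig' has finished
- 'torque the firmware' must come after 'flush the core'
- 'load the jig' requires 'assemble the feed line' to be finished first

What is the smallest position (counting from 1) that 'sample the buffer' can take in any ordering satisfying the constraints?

2

The only operation forced before 'sample the buffer' (directly or transitively) is 'assemble the feed line'.
So at minimum 1 operation comes before 'sample the buffer', putting 'sample the buffer' no earlier than position 2. That position is achievable by scheduling exactly that predecessor first.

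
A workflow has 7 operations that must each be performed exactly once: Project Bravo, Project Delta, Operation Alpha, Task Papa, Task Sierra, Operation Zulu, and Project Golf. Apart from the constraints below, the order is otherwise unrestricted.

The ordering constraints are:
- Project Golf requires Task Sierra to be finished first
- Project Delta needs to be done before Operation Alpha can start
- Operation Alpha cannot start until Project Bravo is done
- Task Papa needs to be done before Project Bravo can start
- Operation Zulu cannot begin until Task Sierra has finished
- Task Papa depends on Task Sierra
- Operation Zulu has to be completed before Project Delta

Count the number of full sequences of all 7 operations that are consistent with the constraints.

36

Task Sierra is the only operation with nothing required before it, so every ordering starts there.
Systematically extending each partial ordering one operation at a time and counting, there are 36 complete orderings.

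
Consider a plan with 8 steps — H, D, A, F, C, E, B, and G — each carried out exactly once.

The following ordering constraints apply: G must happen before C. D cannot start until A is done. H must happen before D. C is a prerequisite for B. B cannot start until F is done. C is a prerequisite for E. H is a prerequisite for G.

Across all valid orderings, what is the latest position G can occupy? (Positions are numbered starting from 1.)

5

Following every chain forward from G, the steps that must come later are C, E, B — 3 of them.
So at least 3 steps follow G, putting G no later than position 5. That position is achievable by scheduling everything else first.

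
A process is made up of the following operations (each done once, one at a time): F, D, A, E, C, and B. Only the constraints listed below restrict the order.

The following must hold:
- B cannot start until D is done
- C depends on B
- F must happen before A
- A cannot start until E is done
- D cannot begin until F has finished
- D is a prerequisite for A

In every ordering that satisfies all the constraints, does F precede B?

Yes

Following the dependencies: F → D → B.
Hence F necessarily comes before B.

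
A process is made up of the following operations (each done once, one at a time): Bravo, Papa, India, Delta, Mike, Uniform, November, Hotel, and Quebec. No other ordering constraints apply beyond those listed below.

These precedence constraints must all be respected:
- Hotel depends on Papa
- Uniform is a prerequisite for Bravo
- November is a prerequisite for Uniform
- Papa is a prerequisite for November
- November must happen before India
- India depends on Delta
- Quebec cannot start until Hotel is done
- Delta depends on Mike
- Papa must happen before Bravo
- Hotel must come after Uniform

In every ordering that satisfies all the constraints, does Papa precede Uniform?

Chaining the stated constraints: Papa → November → Uniform.
So Papa must precede Uniform in any valid ordering.

Yes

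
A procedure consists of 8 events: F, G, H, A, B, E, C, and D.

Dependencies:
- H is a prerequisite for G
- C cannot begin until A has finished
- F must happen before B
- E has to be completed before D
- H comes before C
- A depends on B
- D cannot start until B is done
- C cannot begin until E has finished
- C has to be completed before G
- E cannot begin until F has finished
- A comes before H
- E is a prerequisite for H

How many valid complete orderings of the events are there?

F is the only event with nothing required before it, so every ordering starts there.
Systematically extending each partial ordering one event at a time and counting, there are 14 complete orderings.

14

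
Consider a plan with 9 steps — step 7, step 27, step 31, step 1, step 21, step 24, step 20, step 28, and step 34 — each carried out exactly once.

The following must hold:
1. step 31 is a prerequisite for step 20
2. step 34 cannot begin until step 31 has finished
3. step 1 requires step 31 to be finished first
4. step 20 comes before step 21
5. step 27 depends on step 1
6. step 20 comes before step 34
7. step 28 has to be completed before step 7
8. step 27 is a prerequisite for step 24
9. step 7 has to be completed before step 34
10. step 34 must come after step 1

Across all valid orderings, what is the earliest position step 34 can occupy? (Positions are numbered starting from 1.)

6

Every step that must precede step 34 has to come before it. Tracing all chains that end at step 34, those steps are: step 7, step 31, step 1, step 20, step 28 — 5 in total.
With 5 mandatory predecessors, the earliest step 34 can sit is position 5+1 = 6, and placing just those 5 first achieves it.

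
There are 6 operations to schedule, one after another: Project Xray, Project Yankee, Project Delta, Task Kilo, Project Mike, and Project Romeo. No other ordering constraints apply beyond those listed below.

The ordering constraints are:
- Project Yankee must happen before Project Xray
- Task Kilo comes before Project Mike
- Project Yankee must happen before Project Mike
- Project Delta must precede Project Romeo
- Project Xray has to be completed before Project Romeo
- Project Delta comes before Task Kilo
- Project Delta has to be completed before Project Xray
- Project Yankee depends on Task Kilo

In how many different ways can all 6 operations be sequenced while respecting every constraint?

3

Project Delta is the only operation with nothing required before it, so every ordering starts there.
Enumerating by repeatedly choosing an available operation (one whose prerequisites are all placed) gives 3 distinct complete orderings.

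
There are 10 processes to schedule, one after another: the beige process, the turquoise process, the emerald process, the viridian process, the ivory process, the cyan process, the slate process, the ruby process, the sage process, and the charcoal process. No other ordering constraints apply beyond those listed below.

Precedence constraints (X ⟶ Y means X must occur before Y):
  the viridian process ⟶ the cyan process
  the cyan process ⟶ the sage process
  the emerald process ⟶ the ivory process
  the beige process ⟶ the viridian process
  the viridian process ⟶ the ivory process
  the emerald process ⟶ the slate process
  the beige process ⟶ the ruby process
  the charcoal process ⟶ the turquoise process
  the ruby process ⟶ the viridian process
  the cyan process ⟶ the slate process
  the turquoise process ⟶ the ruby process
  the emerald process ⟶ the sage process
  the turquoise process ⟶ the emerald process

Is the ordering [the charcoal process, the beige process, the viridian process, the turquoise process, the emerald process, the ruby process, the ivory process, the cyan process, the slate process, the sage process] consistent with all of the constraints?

No

Here the ruby process comes after the viridian process.
Since the ruby process is required before the viridian process, the ordering is invalid.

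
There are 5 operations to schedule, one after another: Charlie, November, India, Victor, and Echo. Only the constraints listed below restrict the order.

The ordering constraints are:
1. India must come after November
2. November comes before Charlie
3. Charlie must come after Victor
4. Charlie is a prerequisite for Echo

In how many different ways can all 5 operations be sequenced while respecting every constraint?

7

2 operations have no prerequisites (November, Victor), so any of them could come first.
Enumerating by repeatedly choosing an available operation (one whose prerequisites are all placed) gives 7 distinct complete orderings.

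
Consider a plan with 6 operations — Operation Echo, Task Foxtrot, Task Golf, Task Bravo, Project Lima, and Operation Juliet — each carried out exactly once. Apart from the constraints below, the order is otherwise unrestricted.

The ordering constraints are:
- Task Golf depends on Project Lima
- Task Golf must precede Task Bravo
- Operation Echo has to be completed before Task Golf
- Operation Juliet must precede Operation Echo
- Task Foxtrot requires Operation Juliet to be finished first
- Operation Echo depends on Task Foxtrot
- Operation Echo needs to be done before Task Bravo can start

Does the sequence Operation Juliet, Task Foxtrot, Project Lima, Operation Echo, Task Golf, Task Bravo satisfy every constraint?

Checking each listed constraint against this order: for instance, Operation Juliet is in position 1 and Operation Echo in position 4, so that constraint holds — and the remaining constraints check out the same way.

Yes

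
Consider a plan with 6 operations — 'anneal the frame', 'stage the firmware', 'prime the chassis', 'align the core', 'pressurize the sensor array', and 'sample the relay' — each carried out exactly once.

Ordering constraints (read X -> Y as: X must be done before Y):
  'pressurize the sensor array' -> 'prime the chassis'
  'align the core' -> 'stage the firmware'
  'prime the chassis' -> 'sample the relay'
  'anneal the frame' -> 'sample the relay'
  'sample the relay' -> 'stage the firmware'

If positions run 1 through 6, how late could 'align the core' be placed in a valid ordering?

5

The only operation forced after 'align the core' (directly or by a chain) is 'stage the firmware'.
With 1 mandatory successor out of 6 operations total, the latest slot for 'align the core' is 6−1 = 5, and it's reachable by doing all non-successors before 'align the core'.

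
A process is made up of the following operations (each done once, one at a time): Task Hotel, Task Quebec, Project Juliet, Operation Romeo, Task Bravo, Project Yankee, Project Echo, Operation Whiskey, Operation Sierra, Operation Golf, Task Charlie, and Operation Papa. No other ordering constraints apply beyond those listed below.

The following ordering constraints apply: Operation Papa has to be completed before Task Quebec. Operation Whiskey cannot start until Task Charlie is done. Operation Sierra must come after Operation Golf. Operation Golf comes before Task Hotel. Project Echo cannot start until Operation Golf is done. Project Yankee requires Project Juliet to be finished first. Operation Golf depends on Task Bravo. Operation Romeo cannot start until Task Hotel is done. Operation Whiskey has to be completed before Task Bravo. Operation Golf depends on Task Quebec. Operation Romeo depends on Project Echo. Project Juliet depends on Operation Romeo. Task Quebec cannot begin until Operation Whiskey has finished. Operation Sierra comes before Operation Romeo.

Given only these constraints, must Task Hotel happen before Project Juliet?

Yes

Chaining the stated constraints: Task Hotel → Operation Romeo → Project Juliet.
So Task Hotel must precede Project Juliet in any valid ordering.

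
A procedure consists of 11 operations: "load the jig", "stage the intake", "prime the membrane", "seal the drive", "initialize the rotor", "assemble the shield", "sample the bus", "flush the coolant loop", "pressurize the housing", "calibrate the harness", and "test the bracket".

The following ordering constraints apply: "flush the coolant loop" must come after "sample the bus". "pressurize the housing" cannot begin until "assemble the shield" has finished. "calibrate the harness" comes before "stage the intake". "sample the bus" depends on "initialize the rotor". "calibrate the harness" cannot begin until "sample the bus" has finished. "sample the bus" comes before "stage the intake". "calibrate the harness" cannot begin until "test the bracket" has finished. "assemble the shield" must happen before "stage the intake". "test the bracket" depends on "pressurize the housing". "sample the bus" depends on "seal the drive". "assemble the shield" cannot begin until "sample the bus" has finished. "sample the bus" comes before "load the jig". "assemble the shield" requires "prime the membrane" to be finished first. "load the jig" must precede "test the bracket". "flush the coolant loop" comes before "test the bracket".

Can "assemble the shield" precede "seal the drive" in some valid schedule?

The constraints give a chain "seal the drive" → "sample the bus" → "assemble the shield", which forces "seal the drive" before "assemble the shield".
So no valid ordering can have "assemble the shield" before "seal the drive".

No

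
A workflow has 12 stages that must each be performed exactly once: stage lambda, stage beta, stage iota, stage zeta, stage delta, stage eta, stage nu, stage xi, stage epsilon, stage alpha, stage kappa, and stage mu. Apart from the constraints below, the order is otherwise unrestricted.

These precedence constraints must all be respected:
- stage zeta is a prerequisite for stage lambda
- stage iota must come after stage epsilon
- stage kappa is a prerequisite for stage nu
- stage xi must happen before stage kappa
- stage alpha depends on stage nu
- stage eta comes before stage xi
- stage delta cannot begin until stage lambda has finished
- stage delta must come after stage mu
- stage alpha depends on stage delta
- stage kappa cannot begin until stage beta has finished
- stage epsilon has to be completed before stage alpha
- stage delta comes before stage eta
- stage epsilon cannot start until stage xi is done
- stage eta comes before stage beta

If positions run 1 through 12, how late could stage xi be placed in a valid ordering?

Every stage that must follow stage xi has to come after it. Tracing all chains starting from stage xi, those stages are: stage iota, stage nu, stage epsilon, stage alpha, stage kappa — 5 in total.
So at least 5 stages follow stage xi, putting stage xi no later than position 7. That position is achievable by scheduling everything else first.

7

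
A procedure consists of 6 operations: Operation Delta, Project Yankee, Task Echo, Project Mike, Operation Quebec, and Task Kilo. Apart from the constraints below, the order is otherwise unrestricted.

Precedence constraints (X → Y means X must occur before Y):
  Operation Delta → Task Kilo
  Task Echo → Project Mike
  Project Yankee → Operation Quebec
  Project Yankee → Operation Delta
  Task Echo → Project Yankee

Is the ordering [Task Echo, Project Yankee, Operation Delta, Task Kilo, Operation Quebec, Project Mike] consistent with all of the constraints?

Yes

Checking each listed constraint against this order: for instance, Task Echo is in position 1 and Project Mike in position 6, so that constraint holds — and the remaining constraints check out the same way.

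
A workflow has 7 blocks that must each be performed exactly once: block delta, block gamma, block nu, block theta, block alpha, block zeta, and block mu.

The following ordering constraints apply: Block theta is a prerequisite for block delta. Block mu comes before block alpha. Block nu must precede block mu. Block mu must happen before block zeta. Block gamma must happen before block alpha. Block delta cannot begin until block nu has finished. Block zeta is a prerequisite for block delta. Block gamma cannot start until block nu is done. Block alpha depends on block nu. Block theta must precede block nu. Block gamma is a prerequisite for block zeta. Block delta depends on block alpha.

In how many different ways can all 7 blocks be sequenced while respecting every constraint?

Block theta is the only block with nothing required before it, so every ordering starts there.
Enumerating by repeatedly choosing an available block (one whose prerequisites are all placed) gives 4 distinct complete orderings.

4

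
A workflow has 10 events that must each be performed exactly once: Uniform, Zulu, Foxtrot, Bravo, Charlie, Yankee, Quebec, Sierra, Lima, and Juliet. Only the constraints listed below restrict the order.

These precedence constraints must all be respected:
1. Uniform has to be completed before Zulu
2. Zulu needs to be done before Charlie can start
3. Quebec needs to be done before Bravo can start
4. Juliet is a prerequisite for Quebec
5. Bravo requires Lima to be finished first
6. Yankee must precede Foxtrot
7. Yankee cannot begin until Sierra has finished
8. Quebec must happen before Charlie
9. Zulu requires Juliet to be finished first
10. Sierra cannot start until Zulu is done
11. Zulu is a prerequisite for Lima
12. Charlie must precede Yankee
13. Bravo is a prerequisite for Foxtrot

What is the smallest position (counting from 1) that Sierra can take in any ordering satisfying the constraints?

4

The events that are forced before Sierra, directly or transitively, are Uniform, Zulu, Juliet. That's 3 events.
With 3 mandatory predecessors, the earliest Sierra can sit is position 3+1 = 4, and placing just those 3 first achieves it.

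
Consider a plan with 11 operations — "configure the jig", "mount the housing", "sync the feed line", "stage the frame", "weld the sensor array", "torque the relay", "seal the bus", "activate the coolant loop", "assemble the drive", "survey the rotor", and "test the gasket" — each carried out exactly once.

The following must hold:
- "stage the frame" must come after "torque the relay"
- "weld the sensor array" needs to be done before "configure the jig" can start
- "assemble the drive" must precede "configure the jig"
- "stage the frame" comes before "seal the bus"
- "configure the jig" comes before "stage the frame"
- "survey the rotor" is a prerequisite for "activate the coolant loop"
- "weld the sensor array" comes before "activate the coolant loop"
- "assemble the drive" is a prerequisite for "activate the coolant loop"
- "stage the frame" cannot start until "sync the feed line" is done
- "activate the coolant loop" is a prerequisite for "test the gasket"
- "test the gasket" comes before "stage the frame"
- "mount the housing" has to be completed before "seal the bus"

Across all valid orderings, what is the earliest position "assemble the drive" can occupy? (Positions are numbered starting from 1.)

Nothing is required before "assemble the drive"; it can be the very first operation.

1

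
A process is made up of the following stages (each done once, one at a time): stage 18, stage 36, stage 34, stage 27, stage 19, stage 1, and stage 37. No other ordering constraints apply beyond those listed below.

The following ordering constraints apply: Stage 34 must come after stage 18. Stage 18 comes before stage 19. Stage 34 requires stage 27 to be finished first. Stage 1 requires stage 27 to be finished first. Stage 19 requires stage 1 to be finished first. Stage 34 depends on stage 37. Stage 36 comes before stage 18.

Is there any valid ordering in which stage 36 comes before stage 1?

Nothing in the constraints forces stage 1 before stage 36 — there is no chain from stage 1 to stage 36.
So a valid ordering placing stage 36 earlier than stage 1 exists.

Yes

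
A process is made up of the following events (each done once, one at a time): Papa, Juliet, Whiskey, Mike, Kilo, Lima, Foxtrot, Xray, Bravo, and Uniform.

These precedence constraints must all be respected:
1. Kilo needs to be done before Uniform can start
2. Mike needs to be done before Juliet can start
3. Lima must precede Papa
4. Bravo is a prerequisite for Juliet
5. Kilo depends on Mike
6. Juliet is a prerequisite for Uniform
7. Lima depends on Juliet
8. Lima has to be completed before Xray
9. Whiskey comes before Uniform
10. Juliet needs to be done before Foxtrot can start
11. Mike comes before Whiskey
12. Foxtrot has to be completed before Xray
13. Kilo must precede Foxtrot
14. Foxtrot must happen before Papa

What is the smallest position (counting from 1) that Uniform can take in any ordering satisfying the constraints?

6

The events that are forced before Uniform, directly or transitively, are Juliet, Whiskey, Mike, Kilo, Bravo. That's 5 events.
So at minimum 5 events come before Uniform, putting Uniform no earlier than position 6. That position is achievable by scheduling exactly those predecessors first.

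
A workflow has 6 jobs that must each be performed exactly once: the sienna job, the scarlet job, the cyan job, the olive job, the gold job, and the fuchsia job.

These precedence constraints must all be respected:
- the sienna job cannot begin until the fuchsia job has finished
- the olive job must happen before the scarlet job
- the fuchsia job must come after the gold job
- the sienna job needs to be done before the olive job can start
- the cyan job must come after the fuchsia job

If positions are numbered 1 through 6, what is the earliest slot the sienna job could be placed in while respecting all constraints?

The jobs that are forced before the sienna job, directly or transitively, are the gold job, the fuchsia job. That's 2 jobs.
So at minimum 2 jobs come before the sienna job, putting the sienna job no earlier than position 3. That position is achievable by scheduling exactly those predecessors first.

3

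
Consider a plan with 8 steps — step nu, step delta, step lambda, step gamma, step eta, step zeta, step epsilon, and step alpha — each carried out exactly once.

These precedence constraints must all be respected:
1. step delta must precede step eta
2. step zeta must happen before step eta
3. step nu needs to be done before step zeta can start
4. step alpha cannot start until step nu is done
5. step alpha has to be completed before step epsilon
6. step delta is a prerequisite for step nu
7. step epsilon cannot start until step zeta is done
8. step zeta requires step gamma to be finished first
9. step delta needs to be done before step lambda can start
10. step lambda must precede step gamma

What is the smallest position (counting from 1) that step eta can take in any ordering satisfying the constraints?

Every step that must precede step eta has to come before it. Tracing all chains that end at step eta, those steps are: step nu, step delta, step lambda, step gamma, step zeta — 5 in total.
With 5 mandatory predecessors, the earliest step eta can sit is position 5+1 = 6, and placing just those 5 first achieves it.

6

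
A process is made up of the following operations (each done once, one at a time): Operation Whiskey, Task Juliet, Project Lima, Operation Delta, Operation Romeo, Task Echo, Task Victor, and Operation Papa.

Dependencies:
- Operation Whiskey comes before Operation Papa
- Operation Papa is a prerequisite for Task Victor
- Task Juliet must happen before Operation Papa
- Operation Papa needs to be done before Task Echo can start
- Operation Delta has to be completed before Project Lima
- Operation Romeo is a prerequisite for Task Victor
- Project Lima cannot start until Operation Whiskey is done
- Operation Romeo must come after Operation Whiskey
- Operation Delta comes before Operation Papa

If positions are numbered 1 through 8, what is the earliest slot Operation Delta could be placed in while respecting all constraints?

Operation Delta has no prerequisites at all, so it can go in position 1.

1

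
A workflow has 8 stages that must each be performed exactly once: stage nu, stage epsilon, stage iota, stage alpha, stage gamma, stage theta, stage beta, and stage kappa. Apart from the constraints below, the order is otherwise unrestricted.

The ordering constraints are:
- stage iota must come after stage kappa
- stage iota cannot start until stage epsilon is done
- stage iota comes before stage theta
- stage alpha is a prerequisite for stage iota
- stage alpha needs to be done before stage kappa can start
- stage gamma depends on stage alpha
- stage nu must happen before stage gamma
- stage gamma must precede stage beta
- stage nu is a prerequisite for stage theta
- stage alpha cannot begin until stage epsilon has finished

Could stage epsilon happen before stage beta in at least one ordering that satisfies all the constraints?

Stage epsilon is actually forced before stage beta by the constraints, so certainly some valid ordering has stage epsilon first.

Yes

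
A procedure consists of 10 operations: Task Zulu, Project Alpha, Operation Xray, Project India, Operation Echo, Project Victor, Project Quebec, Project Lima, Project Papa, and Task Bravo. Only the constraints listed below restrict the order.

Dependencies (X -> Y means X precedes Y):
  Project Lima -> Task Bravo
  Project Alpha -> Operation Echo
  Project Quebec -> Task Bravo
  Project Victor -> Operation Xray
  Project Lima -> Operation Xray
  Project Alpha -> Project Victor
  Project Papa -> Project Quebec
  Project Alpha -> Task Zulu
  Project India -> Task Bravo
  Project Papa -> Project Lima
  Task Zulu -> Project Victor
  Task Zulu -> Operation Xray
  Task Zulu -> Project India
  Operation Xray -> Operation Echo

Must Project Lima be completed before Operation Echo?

Yes

Chaining the stated constraints: Project Lima → Operation Xray → Operation Echo.
Hence Project Lima necessarily comes before Operation Echo.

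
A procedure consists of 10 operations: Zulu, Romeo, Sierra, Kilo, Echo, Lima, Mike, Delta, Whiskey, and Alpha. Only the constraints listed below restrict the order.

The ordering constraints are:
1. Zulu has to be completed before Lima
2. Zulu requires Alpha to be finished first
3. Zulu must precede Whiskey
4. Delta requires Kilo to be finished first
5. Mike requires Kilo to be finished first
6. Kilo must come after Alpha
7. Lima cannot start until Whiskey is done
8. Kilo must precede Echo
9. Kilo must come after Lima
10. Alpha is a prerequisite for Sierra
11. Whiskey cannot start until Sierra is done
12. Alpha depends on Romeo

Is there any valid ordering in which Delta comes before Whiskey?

Following Whiskey → Lima → Kilo → Delta, Whiskey must precede Delta in every valid ordering.
Hence Delta can never be scheduled before Whiskey.

No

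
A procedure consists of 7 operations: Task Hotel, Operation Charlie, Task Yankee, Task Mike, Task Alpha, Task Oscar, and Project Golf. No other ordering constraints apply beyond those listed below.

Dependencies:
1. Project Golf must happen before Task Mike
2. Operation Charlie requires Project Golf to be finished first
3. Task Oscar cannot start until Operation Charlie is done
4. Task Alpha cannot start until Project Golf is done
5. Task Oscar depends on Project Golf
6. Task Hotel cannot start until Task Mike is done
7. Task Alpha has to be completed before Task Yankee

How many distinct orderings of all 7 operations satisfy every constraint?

90

Project Golf is the only operation with nothing required before it, so every ordering starts there.
Enumerating by repeatedly choosing an available operation (one whose prerequisites are all placed) gives 90 distinct complete orderings.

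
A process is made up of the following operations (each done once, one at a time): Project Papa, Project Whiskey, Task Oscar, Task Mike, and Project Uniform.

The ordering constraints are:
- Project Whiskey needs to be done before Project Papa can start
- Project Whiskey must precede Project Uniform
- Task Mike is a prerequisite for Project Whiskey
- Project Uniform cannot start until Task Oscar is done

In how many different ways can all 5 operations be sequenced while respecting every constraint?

2 operations have no prerequisites (Task Oscar, Task Mike), so any of them could come first.
Counting all ways to extend the partial order to a total order gives 7.

7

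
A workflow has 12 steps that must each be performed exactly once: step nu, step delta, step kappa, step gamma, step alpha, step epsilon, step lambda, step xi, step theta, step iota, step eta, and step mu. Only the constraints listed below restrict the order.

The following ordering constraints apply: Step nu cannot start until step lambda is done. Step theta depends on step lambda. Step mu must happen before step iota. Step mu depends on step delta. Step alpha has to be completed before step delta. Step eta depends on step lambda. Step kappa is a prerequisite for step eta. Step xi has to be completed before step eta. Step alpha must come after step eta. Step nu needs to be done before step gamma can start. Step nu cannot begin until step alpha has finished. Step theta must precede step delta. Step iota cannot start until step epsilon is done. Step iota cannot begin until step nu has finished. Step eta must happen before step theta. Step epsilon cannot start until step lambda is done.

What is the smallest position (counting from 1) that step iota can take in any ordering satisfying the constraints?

11

The steps that are forced before step iota, directly or transitively, are step nu, step delta, step kappa, step alpha, step epsilon, step lambda, step xi, step theta, step eta, step mu. That's 10 steps.
With 10 mandatory predecessors, the earliest step iota can sit is position 10+1 = 11, and placing just those 10 first achieves it.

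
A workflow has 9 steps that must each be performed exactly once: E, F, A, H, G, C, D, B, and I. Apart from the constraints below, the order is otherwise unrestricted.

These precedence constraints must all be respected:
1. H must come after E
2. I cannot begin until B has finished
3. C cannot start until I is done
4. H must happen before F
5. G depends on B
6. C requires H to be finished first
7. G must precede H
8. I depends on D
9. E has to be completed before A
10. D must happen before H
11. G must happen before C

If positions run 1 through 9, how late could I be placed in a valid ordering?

8

Following the constraints forward from I, its only required successor is C.
With 1 mandatory successor out of 9 steps total, the latest slot for I is 9−1 = 8, and it's reachable by doing all non-successors before I.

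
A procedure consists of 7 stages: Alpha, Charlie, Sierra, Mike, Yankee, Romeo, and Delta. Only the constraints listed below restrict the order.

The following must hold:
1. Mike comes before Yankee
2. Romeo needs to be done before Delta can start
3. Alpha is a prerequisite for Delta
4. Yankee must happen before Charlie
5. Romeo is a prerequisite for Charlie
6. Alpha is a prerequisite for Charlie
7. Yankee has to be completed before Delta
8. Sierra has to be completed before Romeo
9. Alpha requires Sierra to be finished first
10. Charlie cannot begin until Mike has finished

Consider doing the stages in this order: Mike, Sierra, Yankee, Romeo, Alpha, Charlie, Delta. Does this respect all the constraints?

Every stated constraint is respected: Mike sits at position 1, ahead of Charlie at position 6, and each of the other listed pairs likewise has the predecessor earlier in the sequence.

Yes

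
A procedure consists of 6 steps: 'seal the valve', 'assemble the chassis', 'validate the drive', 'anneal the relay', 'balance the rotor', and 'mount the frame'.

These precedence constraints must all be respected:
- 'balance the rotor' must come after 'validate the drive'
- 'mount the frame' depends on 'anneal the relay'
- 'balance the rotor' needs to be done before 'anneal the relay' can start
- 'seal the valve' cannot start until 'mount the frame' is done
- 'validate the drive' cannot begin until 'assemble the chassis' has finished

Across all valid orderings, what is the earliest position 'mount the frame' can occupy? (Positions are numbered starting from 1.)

The steps that are forced before 'mount the frame', directly or transitively, are 'assemble the chassis', 'validate the drive', 'anneal the relay', 'balance the rotor'. That's 4 steps.
With 4 mandatory predecessors, the earliest 'mount the frame' can sit is position 4+1 = 5, and placing just those 4 first achieves it.

5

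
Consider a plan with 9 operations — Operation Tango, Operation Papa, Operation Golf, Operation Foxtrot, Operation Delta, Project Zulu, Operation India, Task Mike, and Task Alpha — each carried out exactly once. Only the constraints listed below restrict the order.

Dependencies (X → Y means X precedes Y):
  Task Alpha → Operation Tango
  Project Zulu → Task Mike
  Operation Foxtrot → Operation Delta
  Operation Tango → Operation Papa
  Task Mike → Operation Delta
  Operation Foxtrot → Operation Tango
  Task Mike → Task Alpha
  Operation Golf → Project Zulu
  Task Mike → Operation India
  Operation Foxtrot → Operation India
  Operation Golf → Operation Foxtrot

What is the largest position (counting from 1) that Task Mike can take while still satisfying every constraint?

4

The operations that are forced after Task Mike, directly or by a chain of constraints, are Operation Tango, Operation Papa, Operation Delta, Operation India, Task Alpha. That's 5 operations.
So at least 5 operations follow Task Mike, putting Task Mike no later than position 4. That position is achievable by scheduling everything else first.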